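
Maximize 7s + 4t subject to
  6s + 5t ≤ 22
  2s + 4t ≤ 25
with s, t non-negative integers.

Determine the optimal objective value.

(s,t)=(2,2) is feasible, giving 22.
(s,t)=(3,0) is feasible, giving 21.
(s,t)=(1,3) is feasible, giving 19.
Maximum is 22 at (s,t)=(2,2).

22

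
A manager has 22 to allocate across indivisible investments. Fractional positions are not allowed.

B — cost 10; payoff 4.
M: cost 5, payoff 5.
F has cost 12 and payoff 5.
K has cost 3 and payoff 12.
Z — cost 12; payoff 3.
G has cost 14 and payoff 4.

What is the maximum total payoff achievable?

22

Take M, F, and K: cost 5 + 12 + 3 = 20 ≤ 22, payoff 5 + 5 + 12 = 22.
No other feasible combination does better.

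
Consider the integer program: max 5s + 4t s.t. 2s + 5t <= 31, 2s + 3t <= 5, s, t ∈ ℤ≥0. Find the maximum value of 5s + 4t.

(s,t)=(2,0): 2·2+5·0=4≤31, 2·2+3·0=4≤5, objective 10.
(s,t)=(1,1): 2·1+5·1=7≤31, 2·1+3·1=5≤5, objective 9.
(s,t)=(1,0): 2·1+5·0=2≤31, 2·1+3·0=2≤5, objective 5.
No feasible integer point exceeds 10.

10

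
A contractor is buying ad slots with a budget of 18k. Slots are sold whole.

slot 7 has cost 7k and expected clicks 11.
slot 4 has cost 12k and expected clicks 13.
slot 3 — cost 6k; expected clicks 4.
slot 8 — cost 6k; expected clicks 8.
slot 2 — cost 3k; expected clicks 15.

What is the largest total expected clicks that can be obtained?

Take slot 7, slot 8, and slot 2: cost 7 + 6 + 3 = 16 ≤ 18, expected clicks 11 + 8 + 15 = 34.
No other feasible combination does better.

34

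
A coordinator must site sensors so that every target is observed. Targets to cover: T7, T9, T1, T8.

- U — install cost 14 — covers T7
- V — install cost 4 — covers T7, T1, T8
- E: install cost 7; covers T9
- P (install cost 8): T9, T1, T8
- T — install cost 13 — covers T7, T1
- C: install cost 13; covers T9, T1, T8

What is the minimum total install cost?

Choose V and E: together they cover T7, T9, T1, T8 — every target.
Total install cost: 4 + 7 = 11.
No cover costs less than 11.

11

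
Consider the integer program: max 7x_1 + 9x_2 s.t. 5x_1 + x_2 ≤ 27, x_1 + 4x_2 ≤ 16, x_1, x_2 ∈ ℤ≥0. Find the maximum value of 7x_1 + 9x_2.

55

Relaxing integrality, the LP optimum is 59.00 at (x_1,x_2) = (4.84, 2.79), which is not an integer point.
(x_1,x_2)=(4,3): 5·4+1·3=23≤27, 1·4+4·3=16≤16, objective 55.
(x_1,x_2)=(5,2): 5·5+1·2=27≤27, 1·5+4·2=13≤16, objective 53.
No feasible integer point exceeds 55.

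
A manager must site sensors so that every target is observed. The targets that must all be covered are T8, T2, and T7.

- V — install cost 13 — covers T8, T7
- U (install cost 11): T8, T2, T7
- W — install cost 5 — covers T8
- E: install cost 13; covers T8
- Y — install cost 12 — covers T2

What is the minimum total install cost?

U alone covers T8, T2, T7 — every target.
Total install cost: 11.

11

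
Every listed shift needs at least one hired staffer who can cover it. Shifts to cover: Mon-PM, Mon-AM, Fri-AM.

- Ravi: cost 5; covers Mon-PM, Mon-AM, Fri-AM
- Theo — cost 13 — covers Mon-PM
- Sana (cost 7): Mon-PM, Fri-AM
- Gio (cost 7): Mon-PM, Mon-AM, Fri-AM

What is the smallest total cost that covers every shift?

5

Ravi alone covers Mon-PM, Mon-AM, Fri-AM — every shift.
Total cost: 5.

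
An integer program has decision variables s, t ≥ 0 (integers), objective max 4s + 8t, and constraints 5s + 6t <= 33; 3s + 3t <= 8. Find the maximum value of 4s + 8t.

(s,t)=(0,2): 5·0+6·2=12≤33, 3·0+3·2=6≤8, objective 16.
(s,t)=(1,1): 5·1+6·1=11≤33, 3·1+3·1=6≤8, objective 12.
(s,t)=(0,1): 5·0+6·1=6≤33, 3·0+3·1=3≤8, objective 8.
Maximum is 16 at (s,t)=(0,2).

16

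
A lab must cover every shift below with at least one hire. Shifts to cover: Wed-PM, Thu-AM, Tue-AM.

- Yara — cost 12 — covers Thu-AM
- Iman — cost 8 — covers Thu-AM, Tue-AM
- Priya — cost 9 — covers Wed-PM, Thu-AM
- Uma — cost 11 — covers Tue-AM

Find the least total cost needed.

Choose Iman and Priya: together they cover Wed-PM, Thu-AM, Tue-AM — every shift.
Total cost: 8 + 9 = 17.
No cover costs less than 17.

17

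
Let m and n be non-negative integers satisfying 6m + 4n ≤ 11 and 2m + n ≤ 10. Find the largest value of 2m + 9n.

18

(m,n)=(0,2): 6·0+4·2=8≤11, 2·0+1·2=2≤10, objective 18.
(m,n)=(1,1): 6·1+4·1=10≤11, 2·1+1·1=3≤10, objective 11.
(m,n)=(0,1): 6·0+4·1=4≤11, 2·0+1·1=1≤10, objective 9.
No feasible integer point exceeds 18.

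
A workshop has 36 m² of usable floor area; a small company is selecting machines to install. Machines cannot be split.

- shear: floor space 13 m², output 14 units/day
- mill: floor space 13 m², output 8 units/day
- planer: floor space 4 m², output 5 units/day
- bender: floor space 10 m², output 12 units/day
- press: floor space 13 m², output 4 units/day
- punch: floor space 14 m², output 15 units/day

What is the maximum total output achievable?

34

Allowing fractional choices, the relaxed optimum would be about 40.6, but machines are indivisible.
shear + planer + punch: floor space 13 + 4 + 14 = 31 ≤ 36, output 14 + 5 + 15 = 34.
planer + bender + punch: floor space 4 + 10 + 14 = 28 ≤ 36, output 5 + 12 + 15 = 32.
shear + mill + bender: floor space 13 + 13 + 10 = 36 ≤ 36, output 14 + 8 + 12 = 34.
The maximum output is 34; one optimal choice is shear, planer, and punch.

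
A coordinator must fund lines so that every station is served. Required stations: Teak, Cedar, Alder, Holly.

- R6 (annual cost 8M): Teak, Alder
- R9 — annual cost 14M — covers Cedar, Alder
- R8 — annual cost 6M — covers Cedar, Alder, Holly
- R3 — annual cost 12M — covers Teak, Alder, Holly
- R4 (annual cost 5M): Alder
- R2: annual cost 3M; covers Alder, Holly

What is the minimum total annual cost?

14

The greedy cost-per-new-station heuristic would pick R2, R8, and R6 for 17, but a cheaper cover exists.
Choose R6 and R8: together they cover Teak, Cedar, Alder, Holly — every station.
Total annual cost: 8 + 6 = 14.
No cover costs less than 14.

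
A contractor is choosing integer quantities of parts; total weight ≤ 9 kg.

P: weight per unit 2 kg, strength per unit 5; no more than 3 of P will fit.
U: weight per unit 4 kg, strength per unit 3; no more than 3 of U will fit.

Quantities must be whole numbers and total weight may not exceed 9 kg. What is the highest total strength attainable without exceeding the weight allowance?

2×P and 1×U: weight 8 ≤ 9, strength 2·5 + 1·3 = 13.
3×P: weight 6 ≤ 9, strength 3·5 = 15.
Best is 15.

15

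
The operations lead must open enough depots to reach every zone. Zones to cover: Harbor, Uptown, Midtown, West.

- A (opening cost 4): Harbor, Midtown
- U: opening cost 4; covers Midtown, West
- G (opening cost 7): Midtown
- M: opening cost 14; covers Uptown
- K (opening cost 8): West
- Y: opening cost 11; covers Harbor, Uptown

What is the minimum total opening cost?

The greedy cost-per-new-zone heuristic would pick A, U, and Y for 19, but a cheaper cover exists.
Choose U and Y: together they cover Harbor, Uptown, Midtown, West — every zone.
Total opening cost: 4 + 11 = 15.
No cover costs less than 15.

15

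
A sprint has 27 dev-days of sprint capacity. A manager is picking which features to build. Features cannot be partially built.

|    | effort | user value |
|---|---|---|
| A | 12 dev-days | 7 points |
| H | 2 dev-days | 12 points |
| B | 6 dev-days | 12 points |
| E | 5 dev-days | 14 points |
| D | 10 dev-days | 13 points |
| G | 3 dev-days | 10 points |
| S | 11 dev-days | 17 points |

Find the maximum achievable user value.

Take H, B, E, G, and S: effort 2 + 6 + 5 + 3 + 11 = 27 ≤ 27, user value 12 + 12 + 14 + 10 + 17 = 65.
No other feasible combination does better.

65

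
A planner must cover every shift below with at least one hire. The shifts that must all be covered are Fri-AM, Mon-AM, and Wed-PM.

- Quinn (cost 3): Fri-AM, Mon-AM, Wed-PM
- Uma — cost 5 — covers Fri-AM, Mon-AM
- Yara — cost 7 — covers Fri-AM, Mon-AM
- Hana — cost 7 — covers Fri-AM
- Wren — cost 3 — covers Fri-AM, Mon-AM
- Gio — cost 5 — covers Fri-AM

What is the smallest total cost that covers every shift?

3

This is an integer covering problem.
Quinn alone covers Fri-AM, Mon-AM, Wed-PM — every shift.
Total cost: 3.
No cover costs less than 3.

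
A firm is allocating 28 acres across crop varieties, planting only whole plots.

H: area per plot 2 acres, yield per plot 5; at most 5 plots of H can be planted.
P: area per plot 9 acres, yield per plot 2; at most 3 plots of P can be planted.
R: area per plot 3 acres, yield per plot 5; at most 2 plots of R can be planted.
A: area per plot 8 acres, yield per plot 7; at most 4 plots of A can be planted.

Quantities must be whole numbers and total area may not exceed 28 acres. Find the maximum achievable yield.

Take 5×H, 2×R, and 1×A: area 24 ≤ 28, yield 5·5 + 2·5 + 1·7 = 42.
H has the best ratio (5/2) and is taken to its limit of 5; remaining capacity is filled optimally with the others.

42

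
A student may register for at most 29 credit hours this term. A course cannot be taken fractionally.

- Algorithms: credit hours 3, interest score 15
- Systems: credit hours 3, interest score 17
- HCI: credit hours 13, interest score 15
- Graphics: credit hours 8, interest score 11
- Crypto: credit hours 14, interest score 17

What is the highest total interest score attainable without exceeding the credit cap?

60

Allowing fractional choices, the relaxed optimum would be about 61.2, but courses are indivisible.
Algorithms + Systems + HCI + Graphics: credit hours 3 + 3 + 13 + 8 = 27 ≤ 29, interest score 15 + 17 + 15 + 11 = 58.
Algorithms + Systems + Graphics + Crypto: credit hours 3 + 3 + 8 + 14 = 28 ≤ 29, interest score 15 + 17 + 11 + 17 = 60.
Algorithms + Systems + Crypto: credit hours 3 + 3 + 14 = 20 ≤ 29, interest score 15 + 17 + 17 = 49.
Best is Algorithms, Systems, Graphics, and Crypto with total interest score 60.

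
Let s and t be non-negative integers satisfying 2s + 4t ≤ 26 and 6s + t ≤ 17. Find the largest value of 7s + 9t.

(s,t)=(1,6): 2·1+4·6=26≤26, 6·1+1·6=12≤17, objective 61.
(s,t)=(2,5): 2·2+4·5=24≤26, 6·2+1·5=17≤17, objective 59.
(s,t)=(0,6): 2·0+4·6=24≤26, 6·0+1·6=6≤17, objective 54.
The best lattice point is (1,6), giving 61.

61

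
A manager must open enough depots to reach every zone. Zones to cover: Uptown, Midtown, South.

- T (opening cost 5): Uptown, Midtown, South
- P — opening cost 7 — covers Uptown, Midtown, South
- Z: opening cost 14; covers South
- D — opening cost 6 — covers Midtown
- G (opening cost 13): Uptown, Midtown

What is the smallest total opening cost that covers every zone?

5

T alone covers Uptown, Midtown, South — every zone.
Total opening cost: 5.
No cover costs less than 5.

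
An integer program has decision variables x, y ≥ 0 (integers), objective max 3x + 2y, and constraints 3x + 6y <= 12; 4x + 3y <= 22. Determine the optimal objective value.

(x,y)=(4,0): 3·4+6·0=12≤12, 4·4+3·0=16≤22, objective 12.
(x,y)=(3,0): 3·3+6·0=9≤12, 4·3+3·0=12≤22, objective 9.
No feasible integer point exceeds 12.

12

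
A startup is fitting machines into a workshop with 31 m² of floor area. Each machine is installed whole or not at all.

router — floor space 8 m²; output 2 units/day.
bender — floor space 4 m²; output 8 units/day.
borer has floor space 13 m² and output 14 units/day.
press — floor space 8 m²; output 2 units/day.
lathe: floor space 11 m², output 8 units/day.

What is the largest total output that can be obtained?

Allowing fractional choices, the relaxed optimum would be about 30.8, but machines are indivisible.
bender + borer + lathe: floor space 4 + 13 + 11 = 28 ≤ 31, output 8 + 14 + 8 = 30.
router + bender + borer: floor space 8 + 4 + 13 = 25 ≤ 31, output 2 + 8 + 14 = 24.
bender + borer + press: floor space 4 + 13 + 8 = 25 ≤ 31, output 8 + 14 + 2 = 24.
Best is bender, borer, and lathe with total output 30.

30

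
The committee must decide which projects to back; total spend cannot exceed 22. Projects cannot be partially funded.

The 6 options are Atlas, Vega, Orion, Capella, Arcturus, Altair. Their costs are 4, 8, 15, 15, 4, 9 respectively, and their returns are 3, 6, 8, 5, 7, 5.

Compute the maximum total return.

18

Allowing fractional choices, the relaxed optimum would be about 19.3, but projects are indivisible.
Atlas + Arcturus + Altair: cost 4 + 4 + 9 = 17 ≤ 22, return 3 + 7 + 5 = 15.
Atlas + Vega + Arcturus: cost 4 + 8 + 4 = 16 ≤ 22, return 3 + 6 + 7 = 16.
Vega + Arcturus + Altair: cost 8 + 4 + 9 = 21 ≤ 22, return 6 + 7 + 5 = 18.
Best is Vega, Arcturus, and Altair with total return 18.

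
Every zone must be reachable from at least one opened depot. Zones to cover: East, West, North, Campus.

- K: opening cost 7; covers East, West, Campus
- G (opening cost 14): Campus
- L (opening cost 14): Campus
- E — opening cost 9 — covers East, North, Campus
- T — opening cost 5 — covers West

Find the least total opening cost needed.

This is a weighted set-cover instance.
The greedy cost-per-new-zone heuristic would pick K and E for 16, but a cheaper cover exists.
Choose E and T: together they cover East, West, North, Campus — every zone.
Total opening cost: 9 + 5 = 14.
No cover costs less than 14.

14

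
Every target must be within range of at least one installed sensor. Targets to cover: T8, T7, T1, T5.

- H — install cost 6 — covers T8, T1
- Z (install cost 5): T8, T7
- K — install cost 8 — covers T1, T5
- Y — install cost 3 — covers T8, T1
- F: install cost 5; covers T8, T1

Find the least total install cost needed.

This is a weighted set-cover instance.
The greedy cost-per-new-target heuristic would pick Y, Z, and K for 16, but a cheaper cover exists.
Choose Z and K: together they cover T8, T7, T1, T5 — every target.
Total install cost: 5 + 8 = 13.
No cover costs less than 13.

13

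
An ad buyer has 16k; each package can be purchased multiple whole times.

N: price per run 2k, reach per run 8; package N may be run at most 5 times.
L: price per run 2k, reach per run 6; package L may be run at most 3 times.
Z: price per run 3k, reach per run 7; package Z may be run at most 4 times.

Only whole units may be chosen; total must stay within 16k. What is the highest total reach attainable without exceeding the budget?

58

5×N and 3×L: price 16 ≤ 16, reach 5·8 + 3·6 = 58.
5×N and 2×Z: price 16 ≤ 16, reach 5·8 + 2·7 = 54.
Best is 58.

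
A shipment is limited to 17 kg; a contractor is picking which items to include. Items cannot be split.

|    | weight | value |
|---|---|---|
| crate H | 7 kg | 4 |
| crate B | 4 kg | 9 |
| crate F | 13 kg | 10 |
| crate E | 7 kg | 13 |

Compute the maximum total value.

Take crate B and crate E: weight 4 + 7 = 11 ≤ 17, value 9 + 13 = 22.
No other feasible combination does better.

22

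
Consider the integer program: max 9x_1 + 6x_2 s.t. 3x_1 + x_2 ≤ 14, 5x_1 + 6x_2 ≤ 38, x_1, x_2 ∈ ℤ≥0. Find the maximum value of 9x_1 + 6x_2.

(x_1,x_2)=(4,2): 3·4+1·2=14≤14, 5·4+6·2=32≤38, objective 48.
(x_1,x_2)=(3,3): 3·3+1·3=12≤14, 5·3+6·3=33≤38, objective 45.
The best lattice point is (4,2), giving 48.

48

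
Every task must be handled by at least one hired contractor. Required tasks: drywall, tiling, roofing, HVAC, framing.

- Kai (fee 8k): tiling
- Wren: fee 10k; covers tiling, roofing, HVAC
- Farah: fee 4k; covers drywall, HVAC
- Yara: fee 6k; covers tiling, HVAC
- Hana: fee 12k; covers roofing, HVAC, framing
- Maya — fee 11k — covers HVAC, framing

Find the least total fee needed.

22

The greedy cost-per-new-task heuristic would pick Farah, Wren, and Maya for 25, but a cheaper cover exists.
Choose Farah, Yara, and Hana: together they cover drywall, tiling, roofing, HVAC, framing — every task.
Total fee: 4 + 6 + 12 = 22.
No cover costs less than 22.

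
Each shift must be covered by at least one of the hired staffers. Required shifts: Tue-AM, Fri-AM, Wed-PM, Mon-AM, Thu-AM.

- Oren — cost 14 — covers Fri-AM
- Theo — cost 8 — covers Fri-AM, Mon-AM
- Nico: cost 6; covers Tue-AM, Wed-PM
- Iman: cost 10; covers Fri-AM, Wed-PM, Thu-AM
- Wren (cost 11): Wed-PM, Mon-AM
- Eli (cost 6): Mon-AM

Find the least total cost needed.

The greedy cost-per-new-shift heuristic would pick Nico, Theo, and Iman for 24, but a cheaper cover exists.
Choose Nico, Iman, and Eli: together they cover Tue-AM, Fri-AM, Wed-PM, Mon-AM, Thu-AM — every shift.
Total cost: 6 + 10 + 6 = 22.
No cover costs less than 22.

22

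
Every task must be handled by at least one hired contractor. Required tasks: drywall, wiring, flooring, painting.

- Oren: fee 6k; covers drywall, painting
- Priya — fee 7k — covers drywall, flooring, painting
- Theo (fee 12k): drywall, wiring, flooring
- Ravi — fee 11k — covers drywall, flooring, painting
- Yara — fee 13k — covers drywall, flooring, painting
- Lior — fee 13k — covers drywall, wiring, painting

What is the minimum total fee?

Choose Oren and Theo: together they cover drywall, wiring, flooring, painting — every task.
Total fee: 6 + 12 = 18.

18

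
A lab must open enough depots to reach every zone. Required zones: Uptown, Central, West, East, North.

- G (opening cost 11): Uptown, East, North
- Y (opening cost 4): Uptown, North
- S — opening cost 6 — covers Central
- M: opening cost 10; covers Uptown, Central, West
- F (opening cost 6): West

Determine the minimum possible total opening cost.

Choose G and M: together they cover Uptown, Central, West, East, North — every zone.
Total opening cost: 11 + 10 = 21.

21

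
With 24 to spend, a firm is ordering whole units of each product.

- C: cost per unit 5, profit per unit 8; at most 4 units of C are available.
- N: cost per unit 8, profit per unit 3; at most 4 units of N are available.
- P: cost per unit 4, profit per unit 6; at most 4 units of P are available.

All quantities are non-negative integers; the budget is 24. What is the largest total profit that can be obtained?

38

Take 4×C and 1×P: cost 24 ≤ 24, profit 4·8 + 1·6 = 38.
C has the best ratio (8/5) and is taken to its limit of 4; remaining capacity is filled optimally with the others.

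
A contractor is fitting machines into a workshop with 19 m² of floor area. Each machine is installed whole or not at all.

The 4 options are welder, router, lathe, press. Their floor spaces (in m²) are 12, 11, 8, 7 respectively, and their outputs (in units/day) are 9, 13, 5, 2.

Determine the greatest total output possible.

18

This is an integer program with binary decision variables.
Allowing fractional choices, the relaxed optimum would be about 19.0, but machines are indivisible.
router + press: floor space 11 + 7 = 18 ≤ 19, output 13 + 2 = 15.
router + lathe: floor space 11 + 8 = 19 ≤ 19, output 13 + 5 = 18.
router: floor space 11 ≤ 19, output 13.
Best is router and lathe with total output 18.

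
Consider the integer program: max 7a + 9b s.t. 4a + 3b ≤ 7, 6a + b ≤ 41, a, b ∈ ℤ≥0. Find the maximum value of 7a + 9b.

The continuous relaxation peaks at (0, 2.33) with value 21.00; rounding to a feasible lattice point costs some objective.
(a,b)=(0,2): 4·0+3·2=6≤7, 6·0+1·2=2≤41, objective 18.
(a,b)=(1,1): 4·1+3·1=7≤7, 6·1+1·1=7≤41, objective 16.
(a,b)=(0,1): 4·0+3·1=3≤7, 6·0+1·1=1≤41, objective 9.
The best lattice point is (0,2), giving 18.

18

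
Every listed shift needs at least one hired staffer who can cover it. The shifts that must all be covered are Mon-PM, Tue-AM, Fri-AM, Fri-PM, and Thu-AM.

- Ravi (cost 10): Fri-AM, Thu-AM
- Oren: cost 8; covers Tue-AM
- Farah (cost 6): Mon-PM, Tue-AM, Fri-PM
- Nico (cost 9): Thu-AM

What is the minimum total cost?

This is a weighted set-cover instance.
Choose Ravi and Farah: together they cover Mon-PM, Tue-AM, Fri-AM, Fri-PM, Thu-AM — every shift.
Total cost: 10 + 6 = 16.
No cover costs less than 16.

16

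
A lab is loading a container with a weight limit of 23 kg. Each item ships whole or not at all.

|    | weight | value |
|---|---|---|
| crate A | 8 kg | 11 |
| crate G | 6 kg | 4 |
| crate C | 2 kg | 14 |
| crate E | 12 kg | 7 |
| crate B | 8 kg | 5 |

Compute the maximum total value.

Take crate A, crate C, and crate E: weight 8 + 2 + 12 = 22 ≤ 23, value 11 + 14 + 7 = 32.
No other feasible combination does better.

32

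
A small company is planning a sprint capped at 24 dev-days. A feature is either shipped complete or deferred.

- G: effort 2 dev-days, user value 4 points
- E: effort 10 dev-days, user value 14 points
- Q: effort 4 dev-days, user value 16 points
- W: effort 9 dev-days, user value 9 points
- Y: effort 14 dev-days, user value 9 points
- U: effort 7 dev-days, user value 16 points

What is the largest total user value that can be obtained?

This is a 0-1 knapsack instance.
G + E + Q + U: effort 2 + 10 + 4 + 7 = 23 ≤ 24, user value 4 + 14 + 16 + 16 = 50.
E + Q + U: effort 10 + 4 + 7 = 21 ≤ 24, user value 14 + 16 + 16 = 46.
Best is G, E, Q, and U with total user value 50.

50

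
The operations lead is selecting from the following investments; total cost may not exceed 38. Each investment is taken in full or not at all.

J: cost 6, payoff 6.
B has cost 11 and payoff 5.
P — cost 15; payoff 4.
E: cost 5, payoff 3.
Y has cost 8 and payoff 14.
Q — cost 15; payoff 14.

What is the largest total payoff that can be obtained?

37

Treat it as a binary knapsack problem.
J + Y + Q: cost 6 + 8 + 15 = 29 ≤ 38, payoff 6 + 14 + 14 = 34.
J + E + Y + Q: cost 6 + 5 + 8 + 15 = 34 ≤ 38, payoff 6 + 3 + 14 + 14 = 37.
Best is J, E, Y, and Q with total payoff 37.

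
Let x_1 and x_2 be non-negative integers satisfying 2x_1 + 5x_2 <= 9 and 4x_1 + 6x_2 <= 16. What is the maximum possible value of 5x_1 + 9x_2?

Relaxing integrality, the LP optimum is 20.75 at (x_1,x_2) = (3.25, 0.5), which is not an integer point.
(x_1,x_2)=(4,0): 2·4+5·0=8≤9, 4·4+6·0=16≤16, objective 20.
(x_1,x_2)=(2,1): 2·2+5·1=9≤9, 4·2+6·1=14≤16, objective 19.
(x_1,x_2)=(3,0): 2·3+5·0=6≤9, 4·3+6·0=12≤16, objective 15.
The best lattice point is (4,0), giving 20.

20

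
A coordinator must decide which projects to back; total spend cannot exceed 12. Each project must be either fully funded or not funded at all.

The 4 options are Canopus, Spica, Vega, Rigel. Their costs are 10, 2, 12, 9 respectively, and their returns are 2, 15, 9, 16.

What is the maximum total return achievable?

Rigel: cost 9 ≤ 12, return 16.
Canopus + Spica: cost 10 + 2 = 12 ≤ 12, return 2 + 15 = 17.
Spica + Rigel: cost 2 + 9 = 11 ≤ 12, return 15 + 16 = 31.
Best is Spica and Rigel with total return 31.

31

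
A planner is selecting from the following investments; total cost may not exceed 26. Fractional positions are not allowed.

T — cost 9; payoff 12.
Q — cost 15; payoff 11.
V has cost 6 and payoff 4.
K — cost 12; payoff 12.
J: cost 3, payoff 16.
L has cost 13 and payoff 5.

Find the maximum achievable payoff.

40

Allowing fractional choices, the relaxed optimum would be about 41.5, but investments are indivisible.
T + V + J: cost 9 + 6 + 3 = 18 ≤ 26, payoff 12 + 4 + 16 = 32.
T + J + L: cost 9 + 3 + 13 = 25 ≤ 26, payoff 12 + 16 + 5 = 33.
T + K + J: cost 9 + 12 + 3 = 24 ≤ 26, payoff 12 + 12 + 16 = 40.
Best is T, K, and J with total payoff 40.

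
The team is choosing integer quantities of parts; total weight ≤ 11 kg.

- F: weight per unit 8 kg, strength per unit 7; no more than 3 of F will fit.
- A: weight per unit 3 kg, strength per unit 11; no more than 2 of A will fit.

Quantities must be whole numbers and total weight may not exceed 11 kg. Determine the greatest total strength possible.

22

Take 2×A: weight 6 ≤ 11, strength 2·11 = 22.
A has the best ratio (11/3) and is taken to its limit of 2; remaining capacity is filled optimally with the others.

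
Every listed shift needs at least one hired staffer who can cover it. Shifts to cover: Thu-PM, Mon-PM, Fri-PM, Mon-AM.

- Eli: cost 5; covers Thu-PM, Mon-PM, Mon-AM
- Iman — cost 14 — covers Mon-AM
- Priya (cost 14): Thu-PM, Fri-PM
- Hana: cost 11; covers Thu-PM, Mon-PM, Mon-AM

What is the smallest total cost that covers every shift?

19

Choose Eli and Priya: together they cover Thu-PM, Mon-PM, Fri-PM, Mon-AM — every shift.
Total cost: 5 + 14 = 19.
No cover costs less than 19.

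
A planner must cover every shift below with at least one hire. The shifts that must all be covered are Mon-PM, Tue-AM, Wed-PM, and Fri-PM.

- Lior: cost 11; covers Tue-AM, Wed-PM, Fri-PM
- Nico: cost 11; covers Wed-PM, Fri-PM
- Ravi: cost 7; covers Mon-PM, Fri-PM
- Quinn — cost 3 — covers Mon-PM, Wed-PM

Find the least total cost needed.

14

Choose Lior and Quinn: together they cover Mon-PM, Tue-AM, Wed-PM, Fri-PM — every shift.
Total cost: 11 + 3 = 14.
No cover costs less than 14.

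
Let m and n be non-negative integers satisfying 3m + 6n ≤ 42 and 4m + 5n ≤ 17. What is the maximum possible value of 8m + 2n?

32

The continuous relaxation peaks at (4.25, 0) with value 34.00; rounding to a feasible lattice point costs some objective.
(m,n)=(4,0): 3·4+6·0=12≤42, 4·4+5·0=16≤17, objective 32.
(m,n)=(3,1): 3·3+6·1=15≤42, 4·3+5·1=17≤17, objective 26.
(m,n)=(3,0): 3·3+6·0=9≤42, 4·3+5·0=12≤17, objective 24.
No feasible integer point exceeds 32.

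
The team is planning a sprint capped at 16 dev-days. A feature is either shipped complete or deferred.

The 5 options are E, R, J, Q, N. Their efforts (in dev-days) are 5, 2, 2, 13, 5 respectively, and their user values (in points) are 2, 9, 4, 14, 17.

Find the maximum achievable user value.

This is a 0-1 knapsack instance.
Allowing fractional choices, the relaxed optimum would be about 37.5, but features are indivisible.
E + R + J + N: effort 5 + 2 + 2 + 5 = 14 ≤ 16, user value 2 + 9 + 4 + 17 = 32.
R + J + N: effort 2 + 2 + 5 = 9 ≤ 16, user value 9 + 4 + 17 = 30.
Best is E, R, J, and N with total user value 32.

32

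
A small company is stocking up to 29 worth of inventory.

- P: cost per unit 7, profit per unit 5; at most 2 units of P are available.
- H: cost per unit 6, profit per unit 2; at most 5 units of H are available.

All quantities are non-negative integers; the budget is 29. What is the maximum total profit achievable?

14

2×P and 2×H: cost 26 ≤ 29, profit 2·5 + 2·2 = 14.
2×P and 1×H: cost 20 ≤ 29, profit 2·5 + 1·2 = 12.
Best is 14.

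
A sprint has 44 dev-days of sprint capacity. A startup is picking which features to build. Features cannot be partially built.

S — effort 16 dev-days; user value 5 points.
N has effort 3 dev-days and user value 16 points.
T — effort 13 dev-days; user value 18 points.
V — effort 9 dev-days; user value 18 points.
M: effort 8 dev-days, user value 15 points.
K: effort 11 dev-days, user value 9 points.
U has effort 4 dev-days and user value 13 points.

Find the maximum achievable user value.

80

Allowing fractional choices, the relaxed optimum would be about 85.7, but features are indivisible.
N + T + V + K + U: effort 3 + 13 + 9 + 11 + 4 = 40 ≤ 44, user value 16 + 18 + 18 + 9 + 13 = 74.
N + T + V + M + U: effort 3 + 13 + 9 + 8 + 4 = 37 ≤ 44, user value 16 + 18 + 18 + 15 + 13 = 80.
N + T + V + M + K: effort 3 + 13 + 9 + 8 + 11 = 44 ≤ 44, user value 16 + 18 + 18 + 15 + 9 = 76.
Best is N, T, V, M, and U with total user value 80.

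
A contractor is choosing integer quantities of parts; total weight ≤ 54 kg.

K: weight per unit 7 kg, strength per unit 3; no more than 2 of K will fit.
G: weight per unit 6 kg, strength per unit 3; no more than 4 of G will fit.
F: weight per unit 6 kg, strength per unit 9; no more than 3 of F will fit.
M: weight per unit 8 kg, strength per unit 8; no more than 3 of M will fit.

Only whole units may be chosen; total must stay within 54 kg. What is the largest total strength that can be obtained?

57

This is a bounded integer knapsack.
2×G, 3×F, and 3×M: weight 54 ≤ 54, strength 2·3 + 3·9 + 3·8 = 57.
1×G, 3×F, and 3×M: weight 48 ≤ 54, strength 1·3 + 3·9 + 3·8 = 54.
Best is 57.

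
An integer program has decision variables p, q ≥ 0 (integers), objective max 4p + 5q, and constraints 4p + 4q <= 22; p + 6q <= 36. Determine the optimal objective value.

Relaxing integrality, the LP optimum is 27.50 at (p,q) = (0, 5.5), which is not an integer point.
(p,q)=(0,5): 4·0+4·5=20≤22, 1·0+6·5=30≤36, objective 25.
(p,q)=(1,4): 4·1+4·4=20≤22, 1·1+6·4=25≤36, objective 24.
(p,q)=(0,4): 4·0+4·4=16≤22, 1·0+6·4=24≤36, objective 20.
No feasible integer point exceeds 25.

25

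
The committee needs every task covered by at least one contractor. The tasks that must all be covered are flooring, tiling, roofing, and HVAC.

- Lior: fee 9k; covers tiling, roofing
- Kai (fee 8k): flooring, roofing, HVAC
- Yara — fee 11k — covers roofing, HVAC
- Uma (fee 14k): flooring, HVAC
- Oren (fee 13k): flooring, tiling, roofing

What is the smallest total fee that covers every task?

Choose Lior and Kai: together they cover flooring, tiling, roofing, HVAC — every task.
Total fee: 9 + 8 = 17.
No cover costs less than 17.

17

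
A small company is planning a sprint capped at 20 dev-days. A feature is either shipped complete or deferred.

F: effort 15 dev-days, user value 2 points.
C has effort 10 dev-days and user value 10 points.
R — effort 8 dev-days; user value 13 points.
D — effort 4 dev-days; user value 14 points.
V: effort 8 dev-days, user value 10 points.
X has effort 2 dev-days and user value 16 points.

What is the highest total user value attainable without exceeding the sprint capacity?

43

Allowing fractional choices, the relaxed optimum would be about 50.5, but features are indivisible.
R + D + X: effort 8 + 4 + 2 = 14 ≤ 20, user value 13 + 14 + 16 = 43.
D + V + X: effort 4 + 8 + 2 = 14 ≤ 20, user value 14 + 10 + 16 = 40.
C + D + X: effort 10 + 4 + 2 = 16 ≤ 20, user value 10 + 14 + 16 = 40.
Best is R, D, and X with total user value 43.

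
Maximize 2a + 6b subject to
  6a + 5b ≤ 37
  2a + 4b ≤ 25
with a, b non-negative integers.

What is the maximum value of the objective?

36

(a,b)=(0,6) is feasible, giving 36.
(a,b)=(1,5) is feasible, giving 32.
The best lattice point is (0,6), giving 36.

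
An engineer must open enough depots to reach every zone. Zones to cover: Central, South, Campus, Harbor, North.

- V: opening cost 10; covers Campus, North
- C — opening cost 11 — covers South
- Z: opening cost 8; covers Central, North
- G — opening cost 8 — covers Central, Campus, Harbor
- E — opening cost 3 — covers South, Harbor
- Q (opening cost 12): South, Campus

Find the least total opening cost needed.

19

Choose Z, G, and E: together they cover Central, South, Campus, Harbor, North — every zone.
Total opening cost: 8 + 8 + 3 = 19.
No cover costs less than 19.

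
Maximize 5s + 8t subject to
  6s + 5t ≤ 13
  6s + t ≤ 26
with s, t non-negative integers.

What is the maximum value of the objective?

Relaxing integrality, the LP optimum is 20.80 at (s,t) = (0, 2.6), which is not an integer point.
(s,t)=(0,2): 6·0+5·2=10≤13, 6·0+1·2=2≤26, objective 16.
(s,t)=(1,1): 6·1+5·1=11≤13, 6·1+1·1=7≤26, objective 13.
(s,t)=(0,1): 6·0+5·1=5≤13, 6·0+1·1=1≤26, objective 8.
Maximum is 16 at (s,t)=(0,2).

16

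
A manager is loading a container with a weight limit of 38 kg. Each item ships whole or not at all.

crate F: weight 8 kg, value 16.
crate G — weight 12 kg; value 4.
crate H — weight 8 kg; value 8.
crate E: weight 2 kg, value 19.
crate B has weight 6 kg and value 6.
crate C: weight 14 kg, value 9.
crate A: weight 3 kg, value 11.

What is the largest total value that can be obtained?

Allowing fractional choices, the relaxed optimum would be about 67.1, but items are indivisible.
crate F + crate E + crate B + crate C + crate A: weight 8 + 2 + 6 + 14 + 3 = 33 ≤ 38, value 16 + 19 + 6 + 9 + 11 = 61.
crate F + crate H + crate E + crate C + crate A: weight 8 + 8 + 2 + 14 + 3 = 35 ≤ 38, value 16 + 8 + 19 + 9 + 11 = 63.
crate F + crate H + crate E + crate B + crate A: weight 8 + 8 + 2 + 6 + 3 = 27 ≤ 38, value 16 + 8 + 19 + 6 + 11 = 60.
Best is crate F, crate H, crate E, crate C, and crate A with total value 63.

63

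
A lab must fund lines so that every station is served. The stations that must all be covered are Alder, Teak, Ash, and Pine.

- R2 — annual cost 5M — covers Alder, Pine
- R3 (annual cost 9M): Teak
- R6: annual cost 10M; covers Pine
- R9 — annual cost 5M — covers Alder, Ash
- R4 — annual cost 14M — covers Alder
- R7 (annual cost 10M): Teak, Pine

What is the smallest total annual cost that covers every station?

This is an integer covering problem.
The greedy cost-per-new-station heuristic would pick R2, R9, and R3 for 19, but a cheaper cover exists.
Choose R9 and R7: together they cover Alder, Teak, Ash, Pine — every station.
Total annual cost: 5 + 10 = 15.
No cover costs less than 15.

15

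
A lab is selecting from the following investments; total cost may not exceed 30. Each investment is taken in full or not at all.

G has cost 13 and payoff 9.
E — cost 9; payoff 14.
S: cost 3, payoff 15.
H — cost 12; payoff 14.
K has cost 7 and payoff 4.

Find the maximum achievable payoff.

This is a 0-1 knapsack instance.
E + S + H: cost 9 + 3 + 12 = 24 ≤ 30, payoff 14 + 15 + 14 = 43.
G + S + H: cost 13 + 3 + 12 = 28 ≤ 30, payoff 9 + 15 + 14 = 38.
G + E + S: cost 13 + 9 + 3 = 25 ≤ 30, payoff 9 + 14 + 15 = 38.
Best is E, S, and H with total payoff 43.

43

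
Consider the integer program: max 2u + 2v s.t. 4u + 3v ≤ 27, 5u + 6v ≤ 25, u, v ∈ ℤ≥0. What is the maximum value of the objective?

10

(u,v)=(5,0) is feasible, giving 10.
(u,v)=(4,0) is feasible, giving 8.
Maximum is 10 at (u,v)=(5,0).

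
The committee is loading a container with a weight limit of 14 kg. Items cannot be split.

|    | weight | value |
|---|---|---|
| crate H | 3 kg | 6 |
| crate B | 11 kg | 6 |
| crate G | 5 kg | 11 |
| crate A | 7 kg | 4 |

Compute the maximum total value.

17

Allowing fractional choices, the relaxed optimum would be about 20.4, but items are indivisible.
crate G + crate A: weight 5 + 7 = 12 ≤ 14, value 11 + 4 = 15.
crate H + crate B: weight 3 + 11 = 14 ≤ 14, value 6 + 6 = 12.
crate H + crate G: weight 3 + 5 = 8 ≤ 14, value 6 + 11 = 17.
Best is crate H and crate G with total value 17.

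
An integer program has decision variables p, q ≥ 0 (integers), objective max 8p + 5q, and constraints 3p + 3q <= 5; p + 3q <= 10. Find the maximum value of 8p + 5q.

8

(p,q)=(1,0): 3·1+3·0=3≤5, 1·1+3·0=1≤10, objective 8.
(p,q)=(0,1): 3·0+3·1=3≤5, 1·0+3·1=3≤10, objective 5.
(p,q)=(0,0): 3·0+3·0=0≤5, 1·0+3·0=0≤10, objective 0.
The best lattice point is (1,0), giving 8.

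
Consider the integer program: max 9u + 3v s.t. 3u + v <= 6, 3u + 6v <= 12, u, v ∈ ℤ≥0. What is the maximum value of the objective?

(u,v)=(2,0): 3·2+1·0=6≤6, 3·2+6·0=6≤12, objective 18.
(u,v)=(1,1): 3·1+1·1=4≤6, 3·1+6·1=9≤12, objective 12.
(u,v)=(1,0): 3·1+1·0=3≤6, 3·1+6·0=3≤12, objective 9.
No feasible integer point exceeds 18.

18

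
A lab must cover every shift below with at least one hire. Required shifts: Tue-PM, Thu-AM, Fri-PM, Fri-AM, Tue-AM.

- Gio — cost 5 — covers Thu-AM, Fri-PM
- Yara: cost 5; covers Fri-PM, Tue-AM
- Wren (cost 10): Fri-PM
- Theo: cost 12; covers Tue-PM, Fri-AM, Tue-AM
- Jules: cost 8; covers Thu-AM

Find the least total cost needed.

Choose Gio and Theo: together they cover Tue-PM, Thu-AM, Fri-PM, Fri-AM, Tue-AM — every shift.
Total cost: 5 + 12 = 17.

17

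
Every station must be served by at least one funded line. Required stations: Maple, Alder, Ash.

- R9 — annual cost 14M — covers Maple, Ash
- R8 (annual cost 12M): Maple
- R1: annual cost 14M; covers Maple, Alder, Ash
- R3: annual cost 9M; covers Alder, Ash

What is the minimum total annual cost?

14

The greedy cost-per-new-station heuristic would pick R3 and R8 for 21, but a cheaper cover exists.
R1 alone covers Maple, Alder, Ash — every station.
Total annual cost: 14.
No cover costs less than 14.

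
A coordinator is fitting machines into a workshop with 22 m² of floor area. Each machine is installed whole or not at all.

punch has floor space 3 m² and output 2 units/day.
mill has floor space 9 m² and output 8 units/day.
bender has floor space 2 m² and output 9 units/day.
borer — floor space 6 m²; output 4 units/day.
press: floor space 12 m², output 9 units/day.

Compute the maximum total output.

23

This is a 0-1 knapsack instance.
Allowing fractional choices, the relaxed optimum would be about 25.2, but machines are indivisible.
bender + borer + press: floor space 2 + 6 + 12 = 20 ≤ 22, output 9 + 4 + 9 = 22.
punch + mill + bender + borer: floor space 3 + 9 + 2 + 6 = 20 ≤ 22, output 2 + 8 + 9 + 4 = 23.
Best is punch, mill, bender, and borer with total output 23.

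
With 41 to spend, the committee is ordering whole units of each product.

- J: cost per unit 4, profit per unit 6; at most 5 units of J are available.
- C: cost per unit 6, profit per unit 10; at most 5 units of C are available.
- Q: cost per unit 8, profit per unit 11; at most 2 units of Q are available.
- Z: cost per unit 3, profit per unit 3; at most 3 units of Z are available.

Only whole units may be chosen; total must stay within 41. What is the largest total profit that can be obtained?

2×J, 5×C, and 1×Z: cost 41 ≤ 41, profit 2·6 + 5·10 + 1·3 = 65.
5×C, 1×Q, and 1×Z: cost 41 ≤ 41, profit 5·10 + 1·11 + 1·3 = 64.
Best is 65.

65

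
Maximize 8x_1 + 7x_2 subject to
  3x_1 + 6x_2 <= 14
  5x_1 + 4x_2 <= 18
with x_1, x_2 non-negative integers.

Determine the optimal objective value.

24

Relaxing integrality, the LP optimum is 29.33 at (x_1,x_2) = (2.89, 0.889), which is not an integer point.
(x_1,x_2)=(3,0): 3·3+6·0=9≤14, 5·3+4·0=15≤18, objective 24.
(x_1,x_2)=(2,1): 3·2+6·1=12≤14, 5·2+4·1=14≤18, objective 23.
No feasible integer point exceeds 24.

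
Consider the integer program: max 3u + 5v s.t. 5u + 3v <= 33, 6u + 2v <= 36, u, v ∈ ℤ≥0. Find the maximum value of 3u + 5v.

55

(u,v)=(0,11): 5·0+3·11=33≤33, 6·0+2·11=22≤36, objective 55.
(u,v)=(0,10): 5·0+3·10=30≤33, 6·0+2·10=20≤36, objective 50.
The best lattice point is (0,11), giving 55.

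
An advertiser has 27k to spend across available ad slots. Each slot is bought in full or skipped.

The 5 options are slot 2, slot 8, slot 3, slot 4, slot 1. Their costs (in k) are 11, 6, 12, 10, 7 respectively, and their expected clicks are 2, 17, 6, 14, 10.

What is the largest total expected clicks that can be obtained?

41

Take slot 8, slot 4, and slot 1: cost 6 + 10 + 7 = 23 ≤ 27, expected clicks 17 + 14 + 10 = 41.
No other feasible combination does better.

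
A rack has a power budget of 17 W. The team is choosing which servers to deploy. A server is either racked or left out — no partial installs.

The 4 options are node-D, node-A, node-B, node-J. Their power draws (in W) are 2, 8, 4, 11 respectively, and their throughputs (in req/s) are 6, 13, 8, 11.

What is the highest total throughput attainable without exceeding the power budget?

27

Allowing fractional choices, the relaxed optimum would be about 30.0, but servers are indivisible.
node-D + node-A + node-B: power draw 2 + 8 + 4 = 14 ≤ 17, throughput 6 + 13 + 8 = 27.
node-A + node-B: power draw 8 + 4 = 12 ≤ 17, throughput 13 + 8 = 21.
node-D + node-B + node-J: power draw 2 + 4 + 11 = 17 ≤ 17, throughput 6 + 8 + 11 = 25.
Best is node-D, node-A, and node-B with total throughput 27.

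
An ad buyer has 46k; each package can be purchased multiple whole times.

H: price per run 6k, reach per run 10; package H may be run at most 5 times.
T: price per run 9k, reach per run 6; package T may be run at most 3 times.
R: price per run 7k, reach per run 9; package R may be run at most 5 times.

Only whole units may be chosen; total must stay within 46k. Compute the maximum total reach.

68

This is a bounded integer knapsack.
4×H and 3×R: price 45 ≤ 46, reach 4·10 + 3·9 = 67.
5×H and 2×R: price 44 ≤ 46, reach 5·10 + 2·9 = 68.
Best is 68.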